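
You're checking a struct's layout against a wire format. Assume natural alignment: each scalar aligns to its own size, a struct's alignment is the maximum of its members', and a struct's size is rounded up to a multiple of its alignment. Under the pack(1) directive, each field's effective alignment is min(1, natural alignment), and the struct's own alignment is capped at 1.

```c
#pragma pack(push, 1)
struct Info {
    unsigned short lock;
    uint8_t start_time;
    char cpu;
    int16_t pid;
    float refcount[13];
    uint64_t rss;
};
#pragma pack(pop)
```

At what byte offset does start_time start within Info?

lock at 0 (size 2, align 1) → ends 2
start_time at 2 (size 1, align 1) → ends 3

2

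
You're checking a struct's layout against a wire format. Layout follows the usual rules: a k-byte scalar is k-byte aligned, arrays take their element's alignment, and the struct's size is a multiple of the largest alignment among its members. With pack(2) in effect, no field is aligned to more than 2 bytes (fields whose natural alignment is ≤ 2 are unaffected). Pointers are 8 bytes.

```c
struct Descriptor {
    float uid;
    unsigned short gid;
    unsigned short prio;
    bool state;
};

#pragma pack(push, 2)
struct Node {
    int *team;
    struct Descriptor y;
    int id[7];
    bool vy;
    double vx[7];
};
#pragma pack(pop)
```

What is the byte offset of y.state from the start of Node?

16

Descriptor: @0: uid [4B, align 4] → 4; @4: gid [2B, align 2] → 6; @6: prio [2B, align 2] → 8; @8: state [1B, align 1] → 9; +3 tail pad (align 4); size 12, align 4
@0: team [8B, align 2] → 8
@8: y [12B, align 2] → 20
within Descriptor: state at 8
8 + 8 = 16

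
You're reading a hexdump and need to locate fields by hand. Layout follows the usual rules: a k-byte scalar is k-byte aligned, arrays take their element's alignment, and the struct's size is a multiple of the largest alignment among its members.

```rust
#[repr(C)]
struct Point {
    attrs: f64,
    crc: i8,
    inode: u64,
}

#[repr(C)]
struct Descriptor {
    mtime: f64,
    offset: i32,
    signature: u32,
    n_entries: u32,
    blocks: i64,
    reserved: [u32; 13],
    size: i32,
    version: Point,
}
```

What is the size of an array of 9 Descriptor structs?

1008

Point: @0: attrs [8B, align 8] → 8; @8: crc [1B, align 1] → 9; +7 pad (align 8); @16: inode [8B, align 8] → 24; size 24, align 8
@0: mtime [8B, align 8] → 8
@8: offset [4B, align 4] → 12
@12: signature [4B, align 4] → 16
@16: n_entries [4B, align 4] → 20
+4 pad (align 8)
@24: blocks [8B, align 8] → 32
@32: reserved [52B, align 4] → 84
@84: size [4B, align 4] → 88
@88: version [24B, align 8] → 112
size 112, align 8
array of 9: 9 × 112 = 1008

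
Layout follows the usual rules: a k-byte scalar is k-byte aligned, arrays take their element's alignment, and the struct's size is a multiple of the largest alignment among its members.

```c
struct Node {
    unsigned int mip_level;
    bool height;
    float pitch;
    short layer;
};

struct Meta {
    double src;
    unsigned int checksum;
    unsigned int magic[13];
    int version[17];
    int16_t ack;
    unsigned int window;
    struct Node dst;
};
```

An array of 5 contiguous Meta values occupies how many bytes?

800

Node: 0..4  mip_level  (4B, 4-aligned); 4..5  height  (1B, 1-aligned); 5..8  -- padding (3B); 8..12  pitch  (4B, 4-aligned); 12..14  layer  (2B, 2-aligned); 14..16  -- tail padding (2B); sizeof = 16, alignof = 4
0..8  src  (8B, 8-aligned)
8..12  checksum  (4B, 4-aligned)
12..64  magic  (52B, 4-aligned)
64..132  version  (68B, 4-aligned)
132..134  ack  (2B, 2-aligned)
134..136  -- padding (2B)
136..140  window  (4B, 4-aligned)
140..156  dst  (16B, 4-aligned)
156..160  -- tail padding (4B)
sizeof = 160, alignof = 8
array of 5: 5 × 160 = 800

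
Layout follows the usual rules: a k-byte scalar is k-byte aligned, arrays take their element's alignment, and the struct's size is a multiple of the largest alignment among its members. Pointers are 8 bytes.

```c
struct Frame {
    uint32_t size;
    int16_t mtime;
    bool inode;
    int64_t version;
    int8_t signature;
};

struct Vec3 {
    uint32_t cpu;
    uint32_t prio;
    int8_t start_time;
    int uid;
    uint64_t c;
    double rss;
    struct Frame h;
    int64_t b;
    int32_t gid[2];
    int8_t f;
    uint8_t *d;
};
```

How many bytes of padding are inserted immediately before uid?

Frame: @0: size [4B, align 4] → 4; @4: mtime [2B, align 2] → 6; @6: inode [1B, align 1] → 7; +1 pad (align 8); @8: version [8B, align 8] → 16; @16: signature [1B, align 1] → 17; +7 tail pad (align 8); size 24, align 8
@0: cpu [4B, align 4] → 4
@4: prio [4B, align 4] → 8
@8: start_time [1B, align 1] → 9
+3 pad (align 4)
@12: uid [4B, align 4] → 16

3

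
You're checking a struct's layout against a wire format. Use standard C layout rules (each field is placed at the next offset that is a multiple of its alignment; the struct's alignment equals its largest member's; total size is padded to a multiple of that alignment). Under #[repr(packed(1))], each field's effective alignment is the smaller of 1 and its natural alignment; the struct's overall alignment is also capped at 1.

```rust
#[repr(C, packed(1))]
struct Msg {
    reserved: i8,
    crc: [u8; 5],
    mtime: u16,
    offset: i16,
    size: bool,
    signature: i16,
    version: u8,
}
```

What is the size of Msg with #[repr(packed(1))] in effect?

0..1  reserved  (1B, 1-aligned)
1..6  crc  (5B, 1-aligned)
6..8  mtime  (2B, 1-aligned)
8..10  offset  (2B, 1-aligned)
10..11  size  (1B, 1-aligned)
11..13  signature  (2B, 1-aligned)
13..14  version  (1B, 1-aligned)
sizeof = 14, alignof = 1

14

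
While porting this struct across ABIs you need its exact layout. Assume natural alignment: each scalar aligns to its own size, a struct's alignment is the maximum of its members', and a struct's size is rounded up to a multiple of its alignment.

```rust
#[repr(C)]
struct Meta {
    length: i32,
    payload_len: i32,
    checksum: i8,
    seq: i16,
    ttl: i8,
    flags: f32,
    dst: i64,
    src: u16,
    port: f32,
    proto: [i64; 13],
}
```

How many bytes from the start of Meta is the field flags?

16

length at 0 (size 4, align 4) → ends 4
payload_len at 4 (size 4, align 4) → ends 8
checksum at 8 (size 1, align 1) → ends 9
pad 1 to align 2 for seq
seq at 10 (size 2, align 2) → ends 12
ttl at 12 (size 1, align 1) → ends 13
pad 3 to align 4 for flags
flags at 16 (size 4, align 4) → ends 20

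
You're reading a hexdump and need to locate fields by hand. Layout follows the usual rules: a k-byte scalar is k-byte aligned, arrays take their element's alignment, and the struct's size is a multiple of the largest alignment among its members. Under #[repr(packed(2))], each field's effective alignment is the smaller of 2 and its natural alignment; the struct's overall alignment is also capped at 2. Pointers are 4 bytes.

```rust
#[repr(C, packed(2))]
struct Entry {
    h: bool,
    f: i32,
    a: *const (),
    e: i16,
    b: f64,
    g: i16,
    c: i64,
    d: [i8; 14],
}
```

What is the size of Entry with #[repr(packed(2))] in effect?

h at 0 (size 1, align 1) → ends 1
pad 1 to align 2 for f
f at 2 (size 4, align 2) → ends 6
a at 6 (size 4, align 2) → ends 10
e at 10 (size 2, align 2) → ends 12
b at 12 (size 8, align 2) → ends 20
g at 20 (size 2, align 2) → ends 22
c at 22 (size 8, align 2) → ends 30
d at 30 (size 14, align 1) → ends 44
total 44 bytes, alignment 2

44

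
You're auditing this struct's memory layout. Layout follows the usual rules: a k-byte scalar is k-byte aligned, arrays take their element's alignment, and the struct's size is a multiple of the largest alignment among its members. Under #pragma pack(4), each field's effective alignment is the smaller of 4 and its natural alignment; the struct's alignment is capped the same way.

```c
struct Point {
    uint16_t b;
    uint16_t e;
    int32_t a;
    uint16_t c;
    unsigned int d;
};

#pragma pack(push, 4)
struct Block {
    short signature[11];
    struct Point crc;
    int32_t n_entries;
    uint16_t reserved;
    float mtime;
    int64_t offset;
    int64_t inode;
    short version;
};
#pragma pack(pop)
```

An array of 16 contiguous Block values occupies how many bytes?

Point: @0: b [2B, align 2] → 2; @2: e [2B, align 2] → 4; @4: a [4B, align 4] → 8; @8: c [2B, align 2] → 10; +2 pad (align 4); @12: d [4B, align 4] → 16; size 16, align 4
@0: signature [22B, align 2] → 22
+2 pad (align 4)
@24: crc [16B, align 4] → 40
@40: n_entries [4B, align 4] → 44
@44: reserved [2B, align 2] → 46
+2 pad (align 4)
@48: mtime [4B, align 4] → 52
@52: offset [8B, align 4] → 60
@60: inode [8B, align 4] → 68
@68: version [2B, align 2] → 70
+2 tail pad (align 4)
size 72, align 4
array of 16: 16 × 72 = 1152

1152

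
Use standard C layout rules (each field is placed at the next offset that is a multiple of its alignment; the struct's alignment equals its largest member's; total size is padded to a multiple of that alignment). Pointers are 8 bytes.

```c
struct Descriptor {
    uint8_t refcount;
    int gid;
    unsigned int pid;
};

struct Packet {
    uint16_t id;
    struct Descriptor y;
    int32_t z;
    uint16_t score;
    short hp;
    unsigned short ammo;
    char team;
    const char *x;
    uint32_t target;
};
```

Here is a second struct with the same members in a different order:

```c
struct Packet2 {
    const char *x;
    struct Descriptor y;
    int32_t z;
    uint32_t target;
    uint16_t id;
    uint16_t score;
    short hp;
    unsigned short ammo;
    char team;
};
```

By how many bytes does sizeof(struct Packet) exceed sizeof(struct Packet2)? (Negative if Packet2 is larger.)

Descriptor: refcount at 0 (size 1, align 1) → ends 1; pad 3 to align 4 for gid; gid at 4 (size 4, align 4) → ends 8; pid at 8 (size 4, align 4) → ends 12; total 12 bytes, alignment 4
id at 0 (size 2, align 2) → ends 2
pad 2 to align 4 for y
y at 4 (size 12, align 4) → ends 16
z at 16 (size 4, align 4) → ends 20
score at 20 (size 2, align 2) → ends 22
hp at 22 (size 2, align 2) → ends 24
ammo at 24 (size 2, align 2) → ends 26
team at 26 (size 1, align 1) → ends 27
pad 5 to align 8 for x
x at 32 (size 8, align 8) → ends 40
target at 40 (size 4, align 4) → ends 44
tail pad 4 to reach multiple of 8
total 48 bytes, alignment 8
— Packet2 —
x at 0 (size 8, align 8) → ends 8
y at 8 (size 12, align 4) → ends 20
z at 20 (size 4, align 4) → ends 24
target at 24 (size 4, align 4) → ends 28
id at 28 (size 2, align 2) → ends 30
score at 30 (size 2, align 2) → ends 32
hp at 32 (size 2, align 2) → ends 34
ammo at 34 (size 2, align 2) → ends 36
team at 36 (size 1, align 1) → ends 37
tail pad 3 to reach multiple of 8
total 40 bytes, alignment 8
48 − 40 = 8

8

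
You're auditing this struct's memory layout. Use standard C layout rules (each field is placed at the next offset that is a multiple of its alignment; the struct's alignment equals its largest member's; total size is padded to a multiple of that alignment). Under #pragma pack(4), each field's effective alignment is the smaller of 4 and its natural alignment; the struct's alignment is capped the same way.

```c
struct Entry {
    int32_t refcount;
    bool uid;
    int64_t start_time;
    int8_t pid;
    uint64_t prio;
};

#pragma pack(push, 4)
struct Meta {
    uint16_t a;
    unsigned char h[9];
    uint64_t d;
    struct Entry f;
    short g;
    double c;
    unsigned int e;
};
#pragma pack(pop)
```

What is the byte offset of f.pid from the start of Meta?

36

Entry: 0..4  refcount  (4B, 4-aligned); 4..5  uid  (1B, 1-aligned); 5..8  -- padding (3B); 8..16  start_time  (8B, 8-aligned); 16..17  pid  (1B, 1-aligned); 17..24  -- padding (7B); 24..32  prio  (8B, 8-aligned); sizeof = 32, alignof = 8
0..2  a  (2B, 2-aligned)
2..11  h  (9B, 1-aligned)
11..12  -- padding (1B)
12..20  d  (8B, 4-aligned)
20..52  f  (32B, 4-aligned)
within Entry: pid at 16
20 + 16 = 36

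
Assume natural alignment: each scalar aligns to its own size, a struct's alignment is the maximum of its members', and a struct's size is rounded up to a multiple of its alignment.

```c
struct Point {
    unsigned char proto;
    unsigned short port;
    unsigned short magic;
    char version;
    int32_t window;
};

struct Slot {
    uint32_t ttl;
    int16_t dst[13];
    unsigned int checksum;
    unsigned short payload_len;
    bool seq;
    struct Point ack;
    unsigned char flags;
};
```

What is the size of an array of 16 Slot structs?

896

Point: 0..1  proto  (1B, 1-aligned); 1..2  -- padding (1B); 2..4  port  (2B, 2-aligned); 4..6  magic  (2B, 2-aligned); 6..7  version  (1B, 1-aligned); 7..8  -- padding (1B); 8..12  window  (4B, 4-aligned); sizeof = 12, alignof = 4
0..4  ttl  (4B, 4-aligned)
4..30  dst  (26B, 2-aligned)
30..32  -- padding (2B)
32..36  checksum  (4B, 4-aligned)
36..38  payload_len  (2B, 2-aligned)
38..39  seq  (1B, 1-aligned)
39..40  -- padding (1B)
40..52  ack  (12B, 4-aligned)
52..53  flags  (1B, 1-aligned)
53..56  -- tail padding (3B)
sizeof = 56, alignof = 4
array of 16: 16 × 56 = 896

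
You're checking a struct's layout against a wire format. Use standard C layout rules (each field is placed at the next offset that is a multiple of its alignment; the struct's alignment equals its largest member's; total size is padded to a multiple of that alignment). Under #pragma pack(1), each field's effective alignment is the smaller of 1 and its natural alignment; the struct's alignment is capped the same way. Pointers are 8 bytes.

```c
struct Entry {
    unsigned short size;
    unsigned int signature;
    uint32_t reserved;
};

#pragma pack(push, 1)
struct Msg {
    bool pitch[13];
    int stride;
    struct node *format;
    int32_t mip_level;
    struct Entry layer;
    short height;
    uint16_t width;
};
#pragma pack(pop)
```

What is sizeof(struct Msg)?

Entry: size at 0 (size 2, align 2) → ends 2; pad 2 to align 4 for signature; signature at 4 (size 4, align 4) → ends 8; reserved at 8 (size 4, align 4) → ends 12; total 12 bytes, alignment 4
pitch at 0 (size 13, align 1) → ends 13
stride at 13 (size 4, align 1) → ends 17
format at 17 (size 8, align 1) → ends 25
mip_level at 25 (size 4, align 1) → ends 29
layer at 29 (size 12, align 1) → ends 41
height at 41 (size 2, align 1) → ends 43
width at 43 (size 2, align 1) → ends 45
total 45 bytes, alignment 1

45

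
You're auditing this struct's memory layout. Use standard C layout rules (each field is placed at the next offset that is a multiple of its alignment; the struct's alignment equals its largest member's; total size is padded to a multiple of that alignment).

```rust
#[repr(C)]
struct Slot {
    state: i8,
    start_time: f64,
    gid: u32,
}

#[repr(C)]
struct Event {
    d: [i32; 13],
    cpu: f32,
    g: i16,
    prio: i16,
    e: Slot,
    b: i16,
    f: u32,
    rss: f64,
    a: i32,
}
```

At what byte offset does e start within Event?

64

Slot: @0: state [1B, align 1] → 1; +7 pad (align 8); @8: start_time [8B, align 8] → 16; @16: gid [4B, align 4] → 20; +4 tail pad (align 8); size 24, align 8
@0: d [52B, align 4] → 52
@52: cpu [4B, align 4] → 56
@56: g [2B, align 2] → 58
@58: prio [2B, align 2] → 60
+4 pad (align 8)
@64: e [24B, align 8] → 88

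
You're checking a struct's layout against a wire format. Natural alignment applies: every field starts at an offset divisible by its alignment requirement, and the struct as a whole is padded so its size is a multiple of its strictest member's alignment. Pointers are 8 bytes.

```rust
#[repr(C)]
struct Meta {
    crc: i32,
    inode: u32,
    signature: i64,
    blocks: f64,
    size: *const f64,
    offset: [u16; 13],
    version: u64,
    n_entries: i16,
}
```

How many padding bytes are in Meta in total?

crc at 0 (size 4, align 4) → ends 4
inode at 4 (size 4, align 4) → ends 8
signature at 8 (size 8, align 8) → ends 16
blocks at 16 (size 8, align 8) → ends 24
size at 24 (size 8, align 8) → ends 32
offset at 32 (size 26, align 2) → ends 58
pad 6 to align 8 for version
version at 64 (size 8, align 8) → ends 72
n_entries at 72 (size 2, align 2) → ends 74
tail pad 6 to reach multiple of 8
total 80 bytes, alignment 8
data bytes 68, size 80 → padding 12

12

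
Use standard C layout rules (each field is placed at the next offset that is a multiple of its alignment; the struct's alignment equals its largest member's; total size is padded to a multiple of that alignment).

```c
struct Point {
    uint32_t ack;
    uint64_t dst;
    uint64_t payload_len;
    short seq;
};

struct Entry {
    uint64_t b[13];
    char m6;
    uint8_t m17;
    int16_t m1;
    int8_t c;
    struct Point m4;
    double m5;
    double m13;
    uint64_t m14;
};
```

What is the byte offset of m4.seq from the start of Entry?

Point: 0..4  ack  (4B, 4-aligned); 4..8  -- padding (4B); 8..16  dst  (8B, 8-aligned); 16..24  payload_len  (8B, 8-aligned); 24..26  seq  (2B, 2-aligned); 26..32  -- tail padding (6B); sizeof = 32, alignof = 8
0..104  b  (104B, 8-aligned)
104..105  m6  (1B, 1-aligned)
105..106  m17  (1B, 1-aligned)
106..108  m1  (2B, 2-aligned)
108..109  c  (1B, 1-aligned)
109..112  -- padding (3B)
112..144  m4  (32B, 8-aligned)
within Point: seq at 24
112 + 24 = 136

136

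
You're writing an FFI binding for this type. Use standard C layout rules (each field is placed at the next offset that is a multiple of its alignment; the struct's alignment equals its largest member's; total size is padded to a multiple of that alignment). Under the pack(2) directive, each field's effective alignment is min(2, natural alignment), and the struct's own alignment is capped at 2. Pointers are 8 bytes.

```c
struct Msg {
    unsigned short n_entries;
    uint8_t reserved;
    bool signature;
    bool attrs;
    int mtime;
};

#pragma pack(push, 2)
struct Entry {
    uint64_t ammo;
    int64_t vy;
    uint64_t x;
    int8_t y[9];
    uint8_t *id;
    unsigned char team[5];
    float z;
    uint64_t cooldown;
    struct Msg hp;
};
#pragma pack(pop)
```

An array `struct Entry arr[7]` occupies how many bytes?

Msg: @0: n_entries [2B, align 2] → 2; @2: reserved [1B, align 1] → 3; @3: signature [1B, align 1] → 4; @4: attrs [1B, align 1] → 5; +3 pad (align 4); @8: mtime [4B, align 4] → 12; size 12, align 4
@0: ammo [8B, align 2] → 8
@8: vy [8B, align 2] → 16
@16: x [8B, align 2] → 24
@24: y [9B, align 1] → 33
+1 pad (align 2)
@34: id [8B, align 2] → 42
@42: team [5B, align 1] → 47
+1 pad (align 2)
@48: z [4B, align 2] → 52
@52: cooldown [8B, align 2] → 60
@60: hp [12B, align 2] → 72
size 72, align 2
array of 7: 7 × 72 = 504

504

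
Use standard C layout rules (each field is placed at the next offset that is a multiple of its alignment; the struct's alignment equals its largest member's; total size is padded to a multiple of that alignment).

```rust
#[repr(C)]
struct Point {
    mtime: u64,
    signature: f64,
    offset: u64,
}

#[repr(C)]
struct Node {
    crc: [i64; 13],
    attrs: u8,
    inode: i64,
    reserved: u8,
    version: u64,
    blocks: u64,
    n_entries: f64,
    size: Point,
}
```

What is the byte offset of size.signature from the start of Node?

160

Point: mtime at 0 (size 8, align 8) → ends 8; signature at 8 (size 8, align 8) → ends 16; offset at 16 (size 8, align 8) → ends 24; total 24 bytes, alignment 8
crc at 0 (size 104, align 8) → ends 104
attrs at 104 (size 1, align 1) → ends 105
pad 7 to align 8 for inode
inode at 112 (size 8, align 8) → ends 120
reserved at 120 (size 1, align 1) → ends 121
pad 7 to align 8 for version
version at 128 (size 8, align 8) → ends 136
blocks at 136 (size 8, align 8) → ends 144
n_entries at 144 (size 8, align 8) → ends 152
size at 152 (size 24, align 8) → ends 176
within Point: signature at 8
152 + 8 = 160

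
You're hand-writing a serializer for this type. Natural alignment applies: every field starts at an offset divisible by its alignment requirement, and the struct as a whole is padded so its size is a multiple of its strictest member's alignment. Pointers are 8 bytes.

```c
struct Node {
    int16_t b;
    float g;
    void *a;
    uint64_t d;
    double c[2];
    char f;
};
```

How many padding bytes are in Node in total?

b at 0 (size 2, align 2) → ends 2
pad 2 to align 4 for g
g at 4 (size 4, align 4) → ends 8
a at 8 (size 8, align 8) → ends 16
d at 16 (size 8, align 8) → ends 24
c at 24 (size 16, align 8) → ends 40
f at 40 (size 1, align 1) → ends 41
tail pad 7 to reach multiple of 8
total 48 bytes, alignment 8
data bytes 39, size 48 → padding 9

9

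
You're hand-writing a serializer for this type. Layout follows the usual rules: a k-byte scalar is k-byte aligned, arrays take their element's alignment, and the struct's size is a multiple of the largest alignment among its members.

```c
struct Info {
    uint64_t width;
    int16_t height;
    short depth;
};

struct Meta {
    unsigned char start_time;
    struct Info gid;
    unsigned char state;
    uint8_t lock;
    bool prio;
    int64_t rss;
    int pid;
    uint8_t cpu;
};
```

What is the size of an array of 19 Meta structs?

912

Info: 0..8  width  (8B, 8-aligned); 8..10  height  (2B, 2-aligned); 10..12  depth  (2B, 2-aligned); 12..16  -- tail padding (4B); sizeof = 16, alignof = 8
0..1  start_time  (1B, 1-aligned)
1..8  -- padding (7B)
8..24  gid  (16B, 8-aligned)
24..25  state  (1B, 1-aligned)
25..26  lock  (1B, 1-aligned)
26..27  prio  (1B, 1-aligned)
27..32  -- padding (5B)
32..40  rss  (8B, 8-aligned)
40..44  pid  (4B, 4-aligned)
44..45  cpu  (1B, 1-aligned)
45..48  -- tail padding (3B)
sizeof = 48, alignof = 8
array of 19: 19 × 48 = 912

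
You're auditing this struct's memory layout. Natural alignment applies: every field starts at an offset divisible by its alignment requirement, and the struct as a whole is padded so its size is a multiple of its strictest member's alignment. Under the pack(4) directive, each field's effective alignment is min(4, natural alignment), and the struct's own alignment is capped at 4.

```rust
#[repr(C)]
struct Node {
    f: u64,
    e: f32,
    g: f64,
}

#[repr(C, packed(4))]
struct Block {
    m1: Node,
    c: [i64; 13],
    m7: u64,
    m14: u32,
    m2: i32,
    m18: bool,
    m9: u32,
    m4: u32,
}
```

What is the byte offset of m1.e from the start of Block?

8

Node: @0: f [8B, align 8] → 8; @8: e [4B, align 4] → 12; +4 pad (align 8); @16: g [8B, align 8] → 24; size 24, align 8
@0: m1 [24B, align 4] → 24
within Node: e at 8
0 + 8 = 8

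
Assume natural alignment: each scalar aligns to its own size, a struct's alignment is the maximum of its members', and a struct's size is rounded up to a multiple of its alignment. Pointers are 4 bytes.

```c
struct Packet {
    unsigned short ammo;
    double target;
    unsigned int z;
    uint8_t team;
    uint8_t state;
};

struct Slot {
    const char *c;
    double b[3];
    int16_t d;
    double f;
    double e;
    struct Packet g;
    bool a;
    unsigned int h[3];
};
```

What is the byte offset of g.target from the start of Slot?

64

Packet: 0..2  ammo  (2B, 2-aligned); 2..8  -- padding (6B); 8..16  target  (8B, 8-aligned); 16..20  z  (4B, 4-aligned); 20..21  team  (1B, 1-aligned); 21..22  state  (1B, 1-aligned); 22..24  -- tail padding (2B); sizeof = 24, alignof = 8
0..4  c  (4B, 4-aligned)
4..8  -- padding (4B)
8..32  b  (24B, 8-aligned)
32..34  d  (2B, 2-aligned)
34..40  -- padding (6B)
40..48  f  (8B, 8-aligned)
48..56  e  (8B, 8-aligned)
56..80  g  (24B, 8-aligned)
within Packet: target at 8
56 + 8 = 64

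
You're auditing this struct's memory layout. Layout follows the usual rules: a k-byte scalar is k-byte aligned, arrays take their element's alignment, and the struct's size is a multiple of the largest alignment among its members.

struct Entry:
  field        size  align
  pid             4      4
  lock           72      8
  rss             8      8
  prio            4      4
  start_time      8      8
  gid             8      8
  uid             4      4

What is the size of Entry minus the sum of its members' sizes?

12

0..4  pid  (4B, 4-aligned)
4..8  -- padding (4B)
8..80  lock  (72B, 8-aligned)
80..88  rss  (8B, 8-aligned)
88..92  prio  (4B, 4-aligned)
92..96  -- padding (4B)
96..104  start_time  (8B, 8-aligned)
104..112  gid  (8B, 8-aligned)
112..116  uid  (4B, 4-aligned)
116..120  -- tail padding (4B)
sizeof = 120, alignof = 8
data bytes 108, size 120 → padding 12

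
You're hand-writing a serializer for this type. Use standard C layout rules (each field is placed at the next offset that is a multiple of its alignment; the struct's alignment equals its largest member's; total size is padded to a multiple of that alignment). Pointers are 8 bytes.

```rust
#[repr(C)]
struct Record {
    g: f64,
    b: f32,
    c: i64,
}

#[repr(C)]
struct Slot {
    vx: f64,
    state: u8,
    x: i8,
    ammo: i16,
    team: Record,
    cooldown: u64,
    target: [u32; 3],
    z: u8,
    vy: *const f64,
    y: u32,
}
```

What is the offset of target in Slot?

48

Record: g at 0 (size 8, align 8) → ends 8; b at 8 (size 4, align 4) → ends 12; pad 4 to align 8 for c; c at 16 (size 8, align 8) → ends 24; total 24 bytes, alignment 8
vx at 0 (size 8, align 8) → ends 8
state at 8 (size 1, align 1) → ends 9
x at 9 (size 1, align 1) → ends 10
ammo at 10 (size 2, align 2) → ends 12
pad 4 to align 8 for team
team at 16 (size 24, align 8) → ends 40
cooldown at 40 (size 8, align 8) → ends 48
target at 48 (size 12, align 4) → ends 60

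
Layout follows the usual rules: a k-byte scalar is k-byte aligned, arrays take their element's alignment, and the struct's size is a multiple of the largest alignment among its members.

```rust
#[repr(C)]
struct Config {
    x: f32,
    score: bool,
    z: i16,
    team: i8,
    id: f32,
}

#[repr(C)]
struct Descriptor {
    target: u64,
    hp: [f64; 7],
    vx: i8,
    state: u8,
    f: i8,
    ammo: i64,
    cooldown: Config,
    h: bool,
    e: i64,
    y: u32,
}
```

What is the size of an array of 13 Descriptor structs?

Config: 0..4  x  (4B, 4-aligned); 4..5  score  (1B, 1-aligned); 5..6  -- padding (1B); 6..8  z  (2B, 2-aligned); 8..9  team  (1B, 1-aligned); 9..12  -- padding (3B); 12..16  id  (4B, 4-aligned); sizeof = 16, alignof = 4
0..8  target  (8B, 8-aligned)
8..64  hp  (56B, 8-aligned)
64..65  vx  (1B, 1-aligned)
65..66  state  (1B, 1-aligned)
66..67  f  (1B, 1-aligned)
67..72  -- padding (5B)
72..80  ammo  (8B, 8-aligned)
80..96  cooldown  (16B, 4-aligned)
96..97  h  (1B, 1-aligned)
97..104  -- padding (7B)
104..112  e  (8B, 8-aligned)
112..116  y  (4B, 4-aligned)
116..120  -- tail padding (4B)
sizeof = 120, alignof = 8
array of 13: 13 × 120 = 1560

1560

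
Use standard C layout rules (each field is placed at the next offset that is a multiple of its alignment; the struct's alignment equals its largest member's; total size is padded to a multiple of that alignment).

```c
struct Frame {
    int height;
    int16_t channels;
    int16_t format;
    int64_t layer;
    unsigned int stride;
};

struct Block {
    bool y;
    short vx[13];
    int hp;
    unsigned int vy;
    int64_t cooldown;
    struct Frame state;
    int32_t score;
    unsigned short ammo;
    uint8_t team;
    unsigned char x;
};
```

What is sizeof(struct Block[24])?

1920

Frame: height at 0 (size 4, align 4) → ends 4; channels at 4 (size 2, align 2) → ends 6; format at 6 (size 2, align 2) → ends 8; layer at 8 (size 8, align 8) → ends 16; stride at 16 (size 4, align 4) → ends 20; tail pad 4 to reach multiple of 8; total 24 bytes, alignment 8
y at 0 (size 1, align 1) → ends 1
pad 1 to align 2 for vx
vx at 2 (size 26, align 2) → ends 28
hp at 28 (size 4, align 4) → ends 32
vy at 32 (size 4, align 4) → ends 36
pad 4 to align 8 for cooldown
cooldown at 40 (size 8, align 8) → ends 48
state at 48 (size 24, align 8) → ends 72
score at 72 (size 4, align 4) → ends 76
ammo at 76 (size 2, align 2) → ends 78
team at 78 (size 1, align 1) → ends 79
x at 79 (size 1, align 1) → ends 80
total 80 bytes, alignment 8
array of 24: 24 × 80 = 1920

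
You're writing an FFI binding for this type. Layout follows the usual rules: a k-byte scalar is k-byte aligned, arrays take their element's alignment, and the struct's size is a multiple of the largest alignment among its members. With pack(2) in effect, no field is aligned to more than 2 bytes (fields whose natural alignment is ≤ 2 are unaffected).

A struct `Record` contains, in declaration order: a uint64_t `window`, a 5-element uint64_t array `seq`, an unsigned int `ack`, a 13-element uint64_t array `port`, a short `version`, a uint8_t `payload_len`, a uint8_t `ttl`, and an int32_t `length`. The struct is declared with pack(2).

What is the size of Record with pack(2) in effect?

@0: window [8B, align 2] → 8
@8: seq [40B, align 2] → 48
@48: ack [4B, align 2] → 52
@52: port [104B, align 2] → 156
@156: version [2B, align 2] → 158
@158: payload_len [1B, align 1] → 159
@159: ttl [1B, align 1] → 160
@160: length [4B, align 2] → 164
size 164, align 2

164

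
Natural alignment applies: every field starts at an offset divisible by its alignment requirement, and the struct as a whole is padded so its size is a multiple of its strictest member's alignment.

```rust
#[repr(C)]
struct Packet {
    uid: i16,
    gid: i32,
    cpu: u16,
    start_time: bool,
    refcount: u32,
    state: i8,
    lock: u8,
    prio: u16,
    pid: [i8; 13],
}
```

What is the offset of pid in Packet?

20

0..2  uid  (2B, 2-aligned)
2..4  -- padding (2B)
4..8  gid  (4B, 4-aligned)
8..10  cpu  (2B, 2-aligned)
10..11  start_time  (1B, 1-aligned)
11..12  -- padding (1B)
12..16  refcount  (4B, 4-aligned)
16..17  state  (1B, 1-aligned)
17..18  lock  (1B, 1-aligned)
18..20  prio  (2B, 2-aligned)
20..33  pid  (13B, 1-aligned)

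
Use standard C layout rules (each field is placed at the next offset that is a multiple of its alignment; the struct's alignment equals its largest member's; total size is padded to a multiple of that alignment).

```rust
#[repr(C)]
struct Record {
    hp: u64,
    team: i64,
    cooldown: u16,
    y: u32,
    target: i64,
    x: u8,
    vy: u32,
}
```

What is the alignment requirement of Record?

member alignments: hp=8, team=8, cooldown=2, y=4, target=8, x=1, vy=4
max = 8

8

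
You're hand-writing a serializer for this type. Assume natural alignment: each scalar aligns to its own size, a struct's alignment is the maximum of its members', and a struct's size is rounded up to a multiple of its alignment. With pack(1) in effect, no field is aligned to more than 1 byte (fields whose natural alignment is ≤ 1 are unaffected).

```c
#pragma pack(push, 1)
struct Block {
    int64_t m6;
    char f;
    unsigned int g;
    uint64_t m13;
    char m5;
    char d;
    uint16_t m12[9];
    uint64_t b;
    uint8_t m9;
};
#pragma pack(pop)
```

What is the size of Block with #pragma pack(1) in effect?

m6 at 0 (size 8, align 1) → ends 8
f at 8 (size 1, align 1) → ends 9
g at 9 (size 4, align 1) → ends 13
m13 at 13 (size 8, align 1) → ends 21
m5 at 21 (size 1, align 1) → ends 22
d at 22 (size 1, align 1) → ends 23
m12 at 23 (size 18, align 1) → ends 41
b at 41 (size 8, align 1) → ends 49
m9 at 49 (size 1, align 1) → ends 50
total 50 bytes, alignment 1

50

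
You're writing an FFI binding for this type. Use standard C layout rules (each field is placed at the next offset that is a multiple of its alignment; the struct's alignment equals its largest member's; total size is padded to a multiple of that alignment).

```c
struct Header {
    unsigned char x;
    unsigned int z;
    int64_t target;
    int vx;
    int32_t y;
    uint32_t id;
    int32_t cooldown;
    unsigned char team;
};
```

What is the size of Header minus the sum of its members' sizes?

10

x at 0 (size 1, align 1) → ends 1
pad 3 to align 4 for z
z at 4 (size 4, align 4) → ends 8
target at 8 (size 8, align 8) → ends 16
vx at 16 (size 4, align 4) → ends 20
y at 20 (size 4, align 4) → ends 24
id at 24 (size 4, align 4) → ends 28
cooldown at 28 (size 4, align 4) → ends 32
team at 32 (size 1, align 1) → ends 33
tail pad 7 to reach multiple of 8
total 40 bytes, alignment 8
data bytes 30, size 40 → padding 10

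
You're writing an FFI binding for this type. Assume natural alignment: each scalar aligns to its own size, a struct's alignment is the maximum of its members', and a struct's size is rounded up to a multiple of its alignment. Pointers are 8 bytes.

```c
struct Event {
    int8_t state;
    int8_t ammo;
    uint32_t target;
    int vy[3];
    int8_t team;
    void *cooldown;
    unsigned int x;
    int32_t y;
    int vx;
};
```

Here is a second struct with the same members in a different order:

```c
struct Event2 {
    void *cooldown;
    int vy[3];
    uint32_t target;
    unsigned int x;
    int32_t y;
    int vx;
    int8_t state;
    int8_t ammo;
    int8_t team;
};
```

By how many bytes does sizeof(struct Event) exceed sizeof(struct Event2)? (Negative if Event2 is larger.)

@0: state [1B, align 1] → 1
@1: ammo [1B, align 1] → 2
+2 pad (align 4)
@4: target [4B, align 4] → 8
@8: vy [12B, align 4] → 20
@20: team [1B, align 1] → 21
+3 pad (align 8)
@24: cooldown [8B, align 8] → 32
@32: x [4B, align 4] → 36
@36: y [4B, align 4] → 40
@40: vx [4B, align 4] → 44
+4 tail pad (align 8)
size 48, align 8
— Event2 —
@0: cooldown [8B, align 8] → 8
@8: vy [12B, align 4] → 20
@20: target [4B, align 4] → 24
@24: x [4B, align 4] → 28
@28: y [4B, align 4] → 32
@32: vx [4B, align 4] → 36
@36: state [1B, align 1] → 37
@37: ammo [1B, align 1] → 38
@38: team [1B, align 1] → 39
+1 tail pad (align 8)
size 40, align 8
48 − 40 = 8

8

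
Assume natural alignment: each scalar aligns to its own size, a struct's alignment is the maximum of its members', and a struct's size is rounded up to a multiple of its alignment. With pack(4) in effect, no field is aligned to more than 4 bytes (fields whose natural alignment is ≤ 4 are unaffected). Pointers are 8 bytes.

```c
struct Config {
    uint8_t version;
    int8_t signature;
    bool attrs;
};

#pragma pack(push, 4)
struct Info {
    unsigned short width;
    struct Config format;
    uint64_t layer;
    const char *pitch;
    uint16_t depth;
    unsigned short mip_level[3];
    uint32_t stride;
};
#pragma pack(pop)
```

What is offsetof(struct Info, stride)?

Config: @0: version [1B, align 1] → 1; @1: signature [1B, align 1] → 2; @2: attrs [1B, align 1] → 3; size 3, align 1
@0: width [2B, align 2] → 2
@2: format [3B, align 1] → 5
+3 pad (align 4)
@8: layer [8B, align 4] → 16
@16: pitch [8B, align 4] → 24
@24: depth [2B, align 2] → 26
@26: mip_level [6B, align 2] → 32
@32: stride [4B, align 4] → 36

32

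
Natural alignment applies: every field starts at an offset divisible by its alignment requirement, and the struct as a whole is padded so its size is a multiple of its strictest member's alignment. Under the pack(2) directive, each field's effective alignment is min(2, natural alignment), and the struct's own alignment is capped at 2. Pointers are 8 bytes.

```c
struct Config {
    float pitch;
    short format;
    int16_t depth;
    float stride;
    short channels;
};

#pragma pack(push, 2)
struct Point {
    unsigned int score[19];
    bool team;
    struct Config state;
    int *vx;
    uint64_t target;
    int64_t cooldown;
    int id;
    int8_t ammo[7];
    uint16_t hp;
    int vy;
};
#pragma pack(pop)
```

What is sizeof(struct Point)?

136 bytes

Config: @0: pitch [4B, align 4] → 4; @4: format [2B, align 2] → 6; @6: depth [2B, align 2] → 8; @8: stride [4B, align 4] → 12; @12: channels [2B, align 2] → 14; +2 tail pad (align 4); size 16, align 4
@0: score [76B, align 2] → 76
@76: team [1B, align 1] → 77
+1 pad (align 2)
@78: state [16B, align 2] → 94
@94: vx [8B, align 2] → 102
@102: target [8B, align 2] → 110
@110: cooldown [8B, align 2] → 118
@118: id [4B, align 2] → 122
@122: ammo [7B, align 1] → 129
+1 pad (align 2)
@130: hp [2B, align 2] → 132
@132: vy [4B, align 2] → 136
size 136, align 2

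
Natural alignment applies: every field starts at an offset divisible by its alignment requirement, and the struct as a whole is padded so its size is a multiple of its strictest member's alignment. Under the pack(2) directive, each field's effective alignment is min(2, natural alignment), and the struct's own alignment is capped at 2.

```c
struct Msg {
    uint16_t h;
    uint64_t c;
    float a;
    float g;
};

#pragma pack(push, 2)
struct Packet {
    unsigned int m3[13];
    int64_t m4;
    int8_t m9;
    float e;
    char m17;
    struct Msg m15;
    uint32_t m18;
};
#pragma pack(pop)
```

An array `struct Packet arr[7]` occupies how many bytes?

Msg: 0..2  h  (2B, 2-aligned); 2..8  -- padding (6B); 8..16  c  (8B, 8-aligned); 16..20  a  (4B, 4-aligned); 20..24  g  (4B, 4-aligned); sizeof = 24, alignof = 8
0..52  m3  (52B, 2-aligned)
52..60  m4  (8B, 2-aligned)
60..61  m9  (1B, 1-aligned)
61..62  -- padding (1B)
62..66  e  (4B, 2-aligned)
66..67  m17  (1B, 1-aligned)
67..68  -- padding (1B)
68..92  m15  (24B, 2-aligned)
92..96  m18  (4B, 2-aligned)
sizeof = 96, alignof = 2
array of 7: 7 × 96 = 672

672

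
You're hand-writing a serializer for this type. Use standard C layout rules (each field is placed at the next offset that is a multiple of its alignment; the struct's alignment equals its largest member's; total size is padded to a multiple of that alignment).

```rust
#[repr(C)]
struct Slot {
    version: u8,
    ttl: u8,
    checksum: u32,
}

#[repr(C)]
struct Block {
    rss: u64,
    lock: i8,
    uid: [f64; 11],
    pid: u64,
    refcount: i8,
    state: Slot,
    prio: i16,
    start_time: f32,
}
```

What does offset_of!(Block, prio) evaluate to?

124

Slot: @0: version [1B, align 1] → 1; @1: ttl [1B, align 1] → 2; +2 pad (align 4); @4: checksum [4B, align 4] → 8; size 8, align 4
@0: rss [8B, align 8] → 8
@8: lock [1B, align 1] → 9
+7 pad (align 8)
@16: uid [88B, align 8] → 104
@104: pid [8B, align 8] → 112
@112: refcount [1B, align 1] → 113
+3 pad (align 4)
@116: state [8B, align 4] → 124
@124: prio [2B, align 2] → 126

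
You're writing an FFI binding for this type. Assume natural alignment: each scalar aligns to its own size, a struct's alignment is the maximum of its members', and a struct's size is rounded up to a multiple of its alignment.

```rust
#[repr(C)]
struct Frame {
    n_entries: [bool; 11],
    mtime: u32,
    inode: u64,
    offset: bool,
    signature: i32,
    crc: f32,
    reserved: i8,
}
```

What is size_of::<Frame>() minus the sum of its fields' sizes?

0..11  n_entries  (11B, 1-aligned)
11..12  -- padding (1B)
12..16  mtime  (4B, 4-aligned)
16..24  inode  (8B, 8-aligned)
24..25  offset  (1B, 1-aligned)
25..28  -- padding (3B)
28..32  signature  (4B, 4-aligned)
32..36  crc  (4B, 4-aligned)
36..37  reserved  (1B, 1-aligned)
37..40  -- tail padding (3B)
sizeof = 40, alignof = 8
data bytes 33, size 40 → padding 7

7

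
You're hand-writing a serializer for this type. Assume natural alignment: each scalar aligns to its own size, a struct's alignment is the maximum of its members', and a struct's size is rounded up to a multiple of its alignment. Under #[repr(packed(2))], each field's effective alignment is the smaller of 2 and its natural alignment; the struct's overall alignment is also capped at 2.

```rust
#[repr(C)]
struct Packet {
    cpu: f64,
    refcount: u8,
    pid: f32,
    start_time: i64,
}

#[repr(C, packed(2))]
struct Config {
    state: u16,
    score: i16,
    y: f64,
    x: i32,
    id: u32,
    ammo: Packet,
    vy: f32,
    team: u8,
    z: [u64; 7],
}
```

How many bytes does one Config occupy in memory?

Packet: cpu at 0 (size 8, align 8) → ends 8; refcount at 8 (size 1, align 1) → ends 9; pad 3 to align 4 for pid; pid at 12 (size 4, align 4) → ends 16; start_time at 16 (size 8, align 8) → ends 24; total 24 bytes, alignment 8
state at 0 (size 2, align 2) → ends 2
score at 2 (size 2, align 2) → ends 4
y at 4 (size 8, align 2) → ends 12
x at 12 (size 4, align 2) → ends 16
id at 16 (size 4, align 2) → ends 20
ammo at 20 (size 24, align 2) → ends 44
vy at 44 (size 4, align 2) → ends 48
team at 48 (size 1, align 1) → ends 49
pad 1 to align 2 for z
z at 50 (size 56, align 2) → ends 106
total 106 bytes, alignment 2

106 bytes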